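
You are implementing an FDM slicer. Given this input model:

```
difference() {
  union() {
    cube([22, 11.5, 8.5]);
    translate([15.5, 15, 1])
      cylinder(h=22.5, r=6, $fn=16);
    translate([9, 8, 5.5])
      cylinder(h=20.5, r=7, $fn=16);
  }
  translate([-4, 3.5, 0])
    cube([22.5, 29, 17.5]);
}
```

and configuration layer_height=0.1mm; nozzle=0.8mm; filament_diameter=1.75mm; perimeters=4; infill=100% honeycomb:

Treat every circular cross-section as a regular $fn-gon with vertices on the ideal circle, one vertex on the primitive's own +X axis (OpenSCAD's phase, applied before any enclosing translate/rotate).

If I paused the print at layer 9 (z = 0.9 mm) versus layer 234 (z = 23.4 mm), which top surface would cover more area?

Layer 9 (z = 0.9): the cube (footprint 22×11.5) is included at this height (area 253.00 mm²); the cylinder at (15.5, 15) is not intersected at this z (z outside [1, 23.5]); the cylinder at (9, 8) does not reach this height (z outside [5.5, 26]); Merging all regions: only the 22×11.5 cube is present, so the union is just that shape — area = 253.00 mm²; the cube at (-4, 3.5) is present — its section is the full 22.5×29 rectangle (area 652.50 mm²); Taking the first minus the rest: starting from that combined region (253.00 mm²), the 22.5×29 cube at (-4, 3.5) partially overlaps it — only the 148.00 mm² overlap (of its 652.50 mm²) is removed, clipping the outline — area = 105.00 mm². So its area = 105.00 mm². Layer 234 (z = 23.4): the cube does not reach this height (z outside [0, 8.5]); the r=6 cylinder at (15.5, 15) gives a regular 16-gon of circumradius 6 (constant along its height) (area = (16/2)·6.000²·sin(360°/16) = 110.21 mm²); the r=7 cylinder at (9, 8) gives a regular 16-gon of circumradius 7 (constant along its height) (area = (16/2)·7.000²·sin(360°/16) = 150.01 mm²); Combining (union): the regions partially overlap — summed areas 260.22 mm² minus the doubly-counted overlap 19.17 mm² gives 241.05 mm² — area = 241.05 mm²; the cube at (-4, 3.5) is absent (z outside [0, 17.5]); After the difference (first − rest): none of the subtracted shapes is present at this height, so the result so far is unchanged — area = 241.05 mm². So its area = 241.05 mm². Layer 234 is larger (241.05 vs 105.00 mm²).

layer 234 (z = 23.4 mm)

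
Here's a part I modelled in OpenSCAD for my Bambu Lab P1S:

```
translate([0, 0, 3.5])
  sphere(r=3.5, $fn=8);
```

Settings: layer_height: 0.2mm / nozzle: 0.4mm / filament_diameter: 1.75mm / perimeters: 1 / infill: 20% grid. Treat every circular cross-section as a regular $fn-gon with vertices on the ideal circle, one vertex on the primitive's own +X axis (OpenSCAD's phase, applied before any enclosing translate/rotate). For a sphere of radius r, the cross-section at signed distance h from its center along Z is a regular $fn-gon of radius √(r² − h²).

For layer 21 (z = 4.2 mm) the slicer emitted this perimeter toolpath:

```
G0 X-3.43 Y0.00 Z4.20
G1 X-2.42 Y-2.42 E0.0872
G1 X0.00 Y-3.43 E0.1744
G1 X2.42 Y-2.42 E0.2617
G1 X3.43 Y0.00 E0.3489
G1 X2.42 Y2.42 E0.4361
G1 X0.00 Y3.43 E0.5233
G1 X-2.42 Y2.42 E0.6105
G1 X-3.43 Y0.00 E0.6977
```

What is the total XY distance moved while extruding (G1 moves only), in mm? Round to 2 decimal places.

Sum the Euclidean lengths of each G1 segment: total = 20.98 mm.

20.98 mm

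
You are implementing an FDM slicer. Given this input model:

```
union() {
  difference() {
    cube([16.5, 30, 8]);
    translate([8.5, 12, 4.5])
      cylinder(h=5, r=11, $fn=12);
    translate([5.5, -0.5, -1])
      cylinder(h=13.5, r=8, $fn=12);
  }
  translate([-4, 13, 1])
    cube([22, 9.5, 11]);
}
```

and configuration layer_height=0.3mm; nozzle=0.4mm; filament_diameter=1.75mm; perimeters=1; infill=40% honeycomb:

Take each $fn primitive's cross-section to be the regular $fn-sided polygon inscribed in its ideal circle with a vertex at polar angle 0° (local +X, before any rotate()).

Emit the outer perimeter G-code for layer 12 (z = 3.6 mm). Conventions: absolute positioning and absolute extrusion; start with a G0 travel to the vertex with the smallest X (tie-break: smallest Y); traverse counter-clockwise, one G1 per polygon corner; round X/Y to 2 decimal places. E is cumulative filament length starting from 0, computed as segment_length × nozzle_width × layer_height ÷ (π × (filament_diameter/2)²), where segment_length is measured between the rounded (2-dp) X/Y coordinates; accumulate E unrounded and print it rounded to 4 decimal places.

G0 X-4.00 Y13.00 Z3.60
G1 X0.00 Y13.00 E0.1996
G1 X0.00 Y4.93 E0.6022
G1 X1.50 Y6.43 E0.7080
G1 X5.50 Y7.50 E0.9146
G1 X9.50 Y6.43 E1.1212
G1 X12.43 Y3.50 E1.3279
G1 X13.37 Y0.00 E1.5087
G1 X16.50 Y0.00 E1.6648
G1 X16.50 Y13.00 E2.3134
G1 X18.00 Y13.00 E2.3883
G1 X18.00 Y22.50 E2.8622
G1 X16.50 Y22.50 E2.9371
G1 X16.50 Y30.00 E3.3112
G1 X0.00 Y30.00 E4.1344
G1 X0.00 Y22.50 E4.5086
G1 X-4.00 Y22.50 E4.7082
G1 X-4.00 Y13.00 E5.1821

At z = 3.6 mm: the 16.5×30 cube contributes its full rectangle; the cylinder at (8.5, 12) is not intersected at this z (z outside [4.5, 9.5]); the cylinder at (5.5, -0.5): section is a regular 12-gon, circumradius r=8; Taking the first minus the rest: starting from the 16.5×30 cube, the r=8 cylinder at (5.5, -0.5) partially overlaps it — only the 80.41 mm² overlap (of its 192.00 mm²) is removed, clipping the outline — 1 connected region; the cube at (-4, 13) (footprint 22×9.5) is included at this height; Combining (union): the regions partially overlap (shared area 156.75 mm²), so overlapping operands fuse into one piece — 1 connected region. The outline is a single polygon with 17 vertices. Extrusion per mm of travel: 0.4 × 0.3 / (π × 0.875²) = 0.049890. Accumulating E over each segment gives final E = 5.1821.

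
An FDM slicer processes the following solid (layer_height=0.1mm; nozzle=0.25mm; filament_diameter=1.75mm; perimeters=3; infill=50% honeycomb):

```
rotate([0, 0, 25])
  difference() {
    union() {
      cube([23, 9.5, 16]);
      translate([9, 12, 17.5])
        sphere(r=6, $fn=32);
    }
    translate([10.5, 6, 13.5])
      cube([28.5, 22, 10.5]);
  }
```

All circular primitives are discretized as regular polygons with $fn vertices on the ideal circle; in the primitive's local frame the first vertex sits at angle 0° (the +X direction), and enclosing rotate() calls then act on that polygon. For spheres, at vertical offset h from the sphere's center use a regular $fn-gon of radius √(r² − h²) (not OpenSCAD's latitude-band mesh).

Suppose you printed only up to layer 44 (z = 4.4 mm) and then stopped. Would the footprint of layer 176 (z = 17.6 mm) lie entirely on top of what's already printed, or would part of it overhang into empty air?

part overhangs

Compare the two slices. At z = 4.4: the cube (footprint 23×9.5) is included at this height (area 218.50 mm²); the sphere at (9, 12) does not reach this height (|z−center|=13.100 > r=6); Taking the union: only the 23×9.5 cube is present, so the union is just that shape — area = 218.50 mm²; the cube at (10.5, 6) is not intersected at this z (z outside [13.5, 24]); Subtracting the remaining from the first: none of the subtracted shapes is present at this height, so the result so far is unchanged — area = 218.50 mm²; (whole slice rotated 25° about Z — lengths, areas and connectivity unchanged). At z = 17.6: the cube is not intersected at this z (z outside [0, 16]); the sphere at (9, 12): section is a regular 32-gon, circumradius = √(r²−h²) = √(6²−0.1²) = 5.999 (area = (32/2)·5.999²·sin(360°/32) = 112.34 mm²); Taking the union: only the r=6 sphere at (9, 12) is present, so the union is just that shape — area = 112.34 mm²; the cube at (10.5, 6) (footprint 28.5×22) is included at this height (area 627.00 mm²); Taking the first minus the rest: starting from the result so far (112.34 mm²), the 28.5×22 cube at (10.5, 6) partially overlaps it — only the 38.42 mm² overlap (of its 627.00 mm²) is removed, clipping the outline — area = 73.92 mm²; (rotated 25° about Z; rotation is an isometry so areas/perimeters/island counts are preserved). Checking containment: at z = 17.6 the cross-section extends beyond the z = 4.4 cross-section by about 55.22 mm².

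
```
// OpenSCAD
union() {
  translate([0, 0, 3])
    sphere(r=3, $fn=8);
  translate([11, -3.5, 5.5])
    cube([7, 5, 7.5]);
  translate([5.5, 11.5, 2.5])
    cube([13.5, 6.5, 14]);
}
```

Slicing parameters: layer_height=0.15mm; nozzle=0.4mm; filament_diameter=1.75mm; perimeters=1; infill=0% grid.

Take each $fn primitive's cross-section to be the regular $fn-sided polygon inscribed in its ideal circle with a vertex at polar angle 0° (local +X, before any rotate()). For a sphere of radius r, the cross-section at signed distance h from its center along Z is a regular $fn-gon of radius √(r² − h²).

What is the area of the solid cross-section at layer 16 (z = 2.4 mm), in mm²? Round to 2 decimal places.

24.44 mm²

At z = 2.4 mm: the r=3 sphere contributes a regular 8-gon of circumradius √(3²−0.6²) = 2.939 (area = (8/2)·2.939²·sin(360°/8) = 24.44 mm²); the cube at (11, -3.5) is not intersected at this z (z outside [5.5, 13]); the cube at (5.5, 11.5) is absent (z outside [2.5, 16.5]); Merging all regions: only the r=3 sphere is present, so the union is just that shape — area = 24.44 mm². Overall, the cross-section is a single solid region. Net area = 24.44 mm².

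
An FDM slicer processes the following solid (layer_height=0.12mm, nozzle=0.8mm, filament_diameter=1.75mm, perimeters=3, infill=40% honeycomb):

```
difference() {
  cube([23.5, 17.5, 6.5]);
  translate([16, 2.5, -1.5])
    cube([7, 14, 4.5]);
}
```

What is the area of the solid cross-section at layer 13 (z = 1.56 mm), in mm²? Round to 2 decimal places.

313.25 mm²

At z = 1.56 mm: the cube is present — its section is the full 23.5×17.5 rectangle (area 411.25 mm²); the cube at (16, 2.5) is present — its section is the full 7×14 rectangle (area 98.00 mm²); Taking the first minus the rest: starting from the 23.5×17.5 cube (411.25 mm²), the 7×14 cube at (16, 2.5) lies wholly inside it (removes its full 98.00 mm² and its 42.00 mm outline becomes a hole wall) — area = 313.25 mm². Overall, the cross-section is one region with 1 hole. Net area = 313.25 mm².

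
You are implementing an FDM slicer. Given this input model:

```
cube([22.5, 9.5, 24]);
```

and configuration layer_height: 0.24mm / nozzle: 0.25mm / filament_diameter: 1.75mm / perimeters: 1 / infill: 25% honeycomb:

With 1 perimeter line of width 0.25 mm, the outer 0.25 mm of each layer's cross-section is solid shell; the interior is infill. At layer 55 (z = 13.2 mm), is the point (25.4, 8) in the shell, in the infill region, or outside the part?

outside

At z = 13.2 mm: the cube (footprint 22.5×9.5) is included at this height. Overall, the cross-section is a single solid region. The nearest boundary edge runs (22.50, 0.00)→(22.50, 9.50); distance from the point to it = 2.90 mm. The point is not inside any of the regions above, so it lies outside the cross-section (2.90 mm from the nearest boundary).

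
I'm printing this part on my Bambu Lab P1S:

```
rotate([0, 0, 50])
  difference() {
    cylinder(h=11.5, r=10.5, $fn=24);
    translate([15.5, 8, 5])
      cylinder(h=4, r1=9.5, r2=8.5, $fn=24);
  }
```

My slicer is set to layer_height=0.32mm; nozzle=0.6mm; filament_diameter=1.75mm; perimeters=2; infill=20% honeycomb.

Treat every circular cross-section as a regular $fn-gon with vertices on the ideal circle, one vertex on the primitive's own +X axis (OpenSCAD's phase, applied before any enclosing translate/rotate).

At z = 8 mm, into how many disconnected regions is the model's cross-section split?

1

At z = 8 mm: the r=10.5 cylinder gives a regular 24-gon of circumradius 10.5 (constant along its height); the cone at (15.5, 8) contributes a regular 24-gon of circumradius 8.750 (interpolated between r1=9.5 and r2=8.5 at t=0.750); Taking the first minus the rest: starting from the r=10.5 cylinder, the cone at (15.5, 8) partially overlaps it — only the 8.95 mm² overlap (of its 237.79 mm²) is removed, clipping the outline — 1 connected region; (rotated 50° about Z; rotation is an isometry so areas/perimeters/island counts are preserved). The result has 1 disconnected region.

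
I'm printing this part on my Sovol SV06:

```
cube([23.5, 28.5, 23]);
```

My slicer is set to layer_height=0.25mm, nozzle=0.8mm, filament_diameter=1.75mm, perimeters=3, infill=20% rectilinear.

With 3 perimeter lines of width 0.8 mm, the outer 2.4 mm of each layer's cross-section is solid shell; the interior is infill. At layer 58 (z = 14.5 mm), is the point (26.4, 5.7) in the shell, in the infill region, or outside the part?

outside

At z = 14.5 mm: the cube (footprint 23.5×28.5) is included at this height. Overall, the cross-section is a single solid region. The nearest boundary edge runs (23.50, 0.00)→(23.50, 28.50); distance from the point to it = 2.90 mm. The point is not inside any of the regions above, so it lies outside the cross-section (2.90 mm from the nearest boundary).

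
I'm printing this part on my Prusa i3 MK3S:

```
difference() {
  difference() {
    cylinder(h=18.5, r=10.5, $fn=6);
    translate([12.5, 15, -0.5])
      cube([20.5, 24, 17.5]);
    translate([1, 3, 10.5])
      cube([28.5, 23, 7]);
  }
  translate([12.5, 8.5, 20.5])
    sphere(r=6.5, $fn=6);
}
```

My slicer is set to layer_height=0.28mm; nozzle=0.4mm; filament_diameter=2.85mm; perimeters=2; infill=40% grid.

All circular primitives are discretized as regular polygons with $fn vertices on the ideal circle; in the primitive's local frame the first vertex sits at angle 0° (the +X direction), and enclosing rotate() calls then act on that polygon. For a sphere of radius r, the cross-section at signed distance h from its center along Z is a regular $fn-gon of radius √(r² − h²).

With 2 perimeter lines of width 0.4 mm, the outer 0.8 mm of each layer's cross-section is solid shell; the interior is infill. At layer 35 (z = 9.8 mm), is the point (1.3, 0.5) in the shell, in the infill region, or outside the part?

At z = 9.8 mm: the r=10.5 cylinder contributes a regular 6-gon of circumradius 10.5; the cube at (12.5, 15) (footprint 20.5×24) is included at this height; the cube at (1, 3) does not reach this height (z outside [10.5, 17.5]); Taking the first minus the rest: starting from the r=10.5 cylinder, the 20.5×24 cube at (12.5, 15) misses the remaining region (no effect) — 1 connected region; the sphere at (12.5, 8.5) is absent (|z−center|=10.700 > r=6.5); After the difference (first − rest): none of the subtracted shapes is present at this height, so the result so far is unchanged — 1 connected region. Overall, the cross-section is a single solid region. The nearest boundary edge runs (5.25, 9.09)→(10.50, 0.00); distance from the point to it = 7.72 mm. The point is inside the cross-section and 7.72 mm from the nearest boundary — more than the 0.8 mm shell width (2 × 0.4), so it's in the infill interior.

infill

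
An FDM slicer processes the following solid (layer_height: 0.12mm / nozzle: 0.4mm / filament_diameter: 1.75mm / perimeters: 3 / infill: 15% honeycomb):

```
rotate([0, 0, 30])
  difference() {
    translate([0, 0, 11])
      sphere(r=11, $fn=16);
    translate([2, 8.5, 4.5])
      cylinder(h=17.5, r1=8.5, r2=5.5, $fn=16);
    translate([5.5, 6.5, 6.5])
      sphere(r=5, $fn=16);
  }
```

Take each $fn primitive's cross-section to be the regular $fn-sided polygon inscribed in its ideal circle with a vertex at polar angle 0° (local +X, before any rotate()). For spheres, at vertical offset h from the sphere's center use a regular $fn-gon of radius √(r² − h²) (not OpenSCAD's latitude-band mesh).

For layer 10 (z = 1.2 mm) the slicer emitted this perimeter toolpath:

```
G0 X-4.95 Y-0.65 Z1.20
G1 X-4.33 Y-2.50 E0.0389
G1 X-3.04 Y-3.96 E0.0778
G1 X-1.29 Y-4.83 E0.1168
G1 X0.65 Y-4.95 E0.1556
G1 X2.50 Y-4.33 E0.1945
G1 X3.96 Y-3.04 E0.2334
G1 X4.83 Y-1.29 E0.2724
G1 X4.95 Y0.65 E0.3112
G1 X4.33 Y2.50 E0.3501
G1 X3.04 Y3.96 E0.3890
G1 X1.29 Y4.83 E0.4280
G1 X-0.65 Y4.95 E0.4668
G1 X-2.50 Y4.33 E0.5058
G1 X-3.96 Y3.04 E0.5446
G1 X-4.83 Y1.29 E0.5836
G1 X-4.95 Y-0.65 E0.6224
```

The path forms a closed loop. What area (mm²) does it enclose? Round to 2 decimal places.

76.41 mm²

Apply the shoelace formula to the sequence of (X, Y) vertices; enclosed area = 76.41 mm².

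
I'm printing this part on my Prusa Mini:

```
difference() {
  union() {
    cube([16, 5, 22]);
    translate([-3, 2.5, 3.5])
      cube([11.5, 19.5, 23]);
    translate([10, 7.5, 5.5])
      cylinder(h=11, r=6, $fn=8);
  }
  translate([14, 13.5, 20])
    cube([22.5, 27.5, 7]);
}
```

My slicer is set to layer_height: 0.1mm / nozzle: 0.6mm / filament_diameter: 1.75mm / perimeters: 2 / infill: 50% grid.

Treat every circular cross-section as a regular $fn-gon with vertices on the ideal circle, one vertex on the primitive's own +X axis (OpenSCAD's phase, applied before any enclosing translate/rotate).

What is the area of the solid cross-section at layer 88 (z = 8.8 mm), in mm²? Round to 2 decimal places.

334.45 mm²

At z = 8.8 mm: the cube (footprint 16×5) is included at this height (area 80.00 mm²); the cube at (-3, 2.5) is present — its section is the full 11.5×19.5 rectangle (area 224.25 mm²); the r=6 cylinder at (10, 7.5) gives a regular 8-gon of circumradius 6 (constant along its height) (area = (8/2)·6.000²·sin(360°/8) = 101.82 mm²); Combining (union): the regions partially overlap — summed areas 406.07 mm² minus the doubly-counted overlap 71.63 mm² gives 334.45 mm² — area = 334.45 mm²; the cube at (14, 13.5) does not reach this height (z outside [20, 27]); After the difference (first − rest): none of the subtracted shapes is present at this height, so the result so far is unchanged — area = 334.45 mm². Overall, the cross-section is a single solid region. Net area = 334.45 mm².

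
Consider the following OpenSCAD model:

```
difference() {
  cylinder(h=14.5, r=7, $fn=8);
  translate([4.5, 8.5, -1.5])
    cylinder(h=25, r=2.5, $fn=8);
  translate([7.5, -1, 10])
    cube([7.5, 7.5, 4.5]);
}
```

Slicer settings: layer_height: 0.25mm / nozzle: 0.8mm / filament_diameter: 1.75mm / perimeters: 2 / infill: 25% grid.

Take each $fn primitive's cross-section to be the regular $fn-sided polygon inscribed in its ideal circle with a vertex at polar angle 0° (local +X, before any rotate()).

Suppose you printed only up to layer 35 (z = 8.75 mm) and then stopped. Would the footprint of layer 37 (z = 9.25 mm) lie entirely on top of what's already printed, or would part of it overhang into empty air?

entirely on top

Compare the two slices. At z = 8.75: the cylinder: section is a regular 8-gon, circumradius r=7 (area = (8/2)·7.000²·sin(360°/8) = 138.59 mm²); the r=2.5 cylinder at (4.5, 8.5) gives a regular 8-gon of circumradius 2.5 (constant along its height) (area = (8/2)·2.500²·sin(360°/8) = 17.68 mm²); the cube at (7.5, -1) does not reach this height (z outside [10, 14.5]); Subtracting the remaining from the first: starting from the r=7 cylinder (138.59 mm²), the r=2.5 cylinder at (4.5, 8.5) misses the remaining region (no effect) — area = 138.59 mm². At z = 9.25: the r=7 cylinder contributes a regular 8-gon of circumradius 7 (area = (8/2)·7.000²·sin(360°/8) = 138.59 mm²); the cylinder at (4.5, 8.5): section is a regular 8-gon, circumradius r=2.5 (area = (8/2)·2.500²·sin(360°/8) = 17.68 mm²); the cube at (7.5, -1) does not reach this height (z outside [10, 14.5]); Subtracting the remaining from the first: starting from the r=7 cylinder (138.59 mm²), the r=2.5 cylinder at (4.5, 8.5) misses the remaining region (no effect) — area = 138.59 mm². Checking containment: the cross-section at z = 9.25 is a subset of the cross-section at z = 8.75.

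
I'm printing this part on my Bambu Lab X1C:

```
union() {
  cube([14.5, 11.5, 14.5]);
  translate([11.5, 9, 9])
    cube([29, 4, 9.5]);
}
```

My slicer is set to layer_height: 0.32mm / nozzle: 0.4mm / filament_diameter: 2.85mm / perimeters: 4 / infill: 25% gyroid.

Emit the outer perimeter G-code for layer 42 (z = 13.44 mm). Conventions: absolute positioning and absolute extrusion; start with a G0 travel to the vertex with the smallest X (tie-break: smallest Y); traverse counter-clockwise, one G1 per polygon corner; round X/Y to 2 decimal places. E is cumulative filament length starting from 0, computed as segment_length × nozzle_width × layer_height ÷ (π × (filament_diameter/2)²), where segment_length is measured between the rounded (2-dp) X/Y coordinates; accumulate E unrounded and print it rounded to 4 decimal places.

At z = 13.44 mm: the cube is present — its section is the full 14.5×11.5 rectangle; the cube at (11.5, 9) is present — its section is the full 29×4 rectangle; Merging all regions: the regions partially overlap (shared area 7.50 mm²), so overlapping operands fuse into one piece — 1 connected region. The outline is a single polygon with 8 vertices. Extrusion per mm of travel: 0.4 × 0.32 / (π × 1.425²) = 0.020065. Accumulating E over each segment gives final E = 2.1469.

G0 X0.00 Y0.00 Z13.44
G1 X14.50 Y0.00 E0.2909
G1 X14.50 Y9.00 E0.4715
G1 X40.50 Y9.00 E0.9932
G1 X40.50 Y13.00 E1.0735
G1 X11.50 Y13.00 E1.6553
G1 X11.50 Y11.50 E1.6854
G1 X0.00 Y11.50 E1.9162
G1 X0.00 Y0.00 E2.1469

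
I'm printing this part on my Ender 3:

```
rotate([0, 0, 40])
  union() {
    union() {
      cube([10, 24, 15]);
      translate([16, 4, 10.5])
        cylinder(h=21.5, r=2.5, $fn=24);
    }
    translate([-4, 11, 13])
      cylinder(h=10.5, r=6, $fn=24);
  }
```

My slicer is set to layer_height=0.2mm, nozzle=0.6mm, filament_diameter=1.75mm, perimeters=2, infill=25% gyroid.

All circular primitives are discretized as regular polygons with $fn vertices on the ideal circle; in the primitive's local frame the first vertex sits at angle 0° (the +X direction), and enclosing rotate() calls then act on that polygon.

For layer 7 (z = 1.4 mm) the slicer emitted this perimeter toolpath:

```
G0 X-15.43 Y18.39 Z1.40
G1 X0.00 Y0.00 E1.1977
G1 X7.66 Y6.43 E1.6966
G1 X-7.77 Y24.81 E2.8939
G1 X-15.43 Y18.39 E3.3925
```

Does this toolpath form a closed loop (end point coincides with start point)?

Start point (G0): (-15.43, 18.39). End point (last G1): the path returns to the start — closed.

yes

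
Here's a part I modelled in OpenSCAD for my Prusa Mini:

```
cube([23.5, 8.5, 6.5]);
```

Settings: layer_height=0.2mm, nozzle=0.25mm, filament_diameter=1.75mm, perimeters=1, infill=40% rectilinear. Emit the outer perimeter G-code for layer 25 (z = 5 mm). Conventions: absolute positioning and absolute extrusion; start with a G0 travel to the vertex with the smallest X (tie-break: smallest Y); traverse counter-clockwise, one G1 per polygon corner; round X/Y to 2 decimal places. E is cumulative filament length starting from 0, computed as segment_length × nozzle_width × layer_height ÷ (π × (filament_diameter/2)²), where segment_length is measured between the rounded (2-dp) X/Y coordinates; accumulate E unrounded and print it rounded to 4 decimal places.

G0 X0.00 Y0.00 Z5.00
G1 X23.50 Y0.00 E0.4885
G1 X23.50 Y8.50 E0.6652
G1 X0.00 Y8.50 E1.1537
G1 X0.00 Y0.00 E1.3304

At z = 5 mm: the cube (footprint 23.5×8.5) is included at this height. The outline is a single polygon with 4 vertices. Extrusion per mm of travel: 0.25 × 0.2 / (π × 0.875²) = 0.020788. Accumulating E over each segment gives final E = 1.3304.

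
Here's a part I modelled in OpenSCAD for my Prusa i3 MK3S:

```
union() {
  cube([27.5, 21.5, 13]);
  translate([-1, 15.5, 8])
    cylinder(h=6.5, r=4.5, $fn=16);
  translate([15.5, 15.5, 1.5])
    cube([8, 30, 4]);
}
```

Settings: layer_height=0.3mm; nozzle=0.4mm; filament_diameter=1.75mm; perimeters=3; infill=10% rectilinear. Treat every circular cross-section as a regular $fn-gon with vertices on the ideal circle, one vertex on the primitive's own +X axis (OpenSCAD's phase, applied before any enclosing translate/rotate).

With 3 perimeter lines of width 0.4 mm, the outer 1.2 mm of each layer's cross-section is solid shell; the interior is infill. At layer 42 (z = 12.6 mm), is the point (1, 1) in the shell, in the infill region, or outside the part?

shell

At z = 12.6 mm: the 27.5×21.5 cube contributes its full rectangle; the r=4.5 cylinder at (-1, 15.5) contributes a regular 16-gon of circumradius 4.5; the cube at (15.5, 15.5) does not reach this height (z outside [1.5, 5.5]); Combining (union): the regions partially overlap (shared area 22.20 mm²), so overlapping operands fuse into one piece — 1 connected region. Overall, the cross-section is a single solid region. The nearest boundary edge runs (27.50, 0.00)→(0.00, 0.00); distance from the point to it = 1.00 mm. The point is inside the cross-section, 1.00 mm from the nearest boundary — within the 1.2 mm shell band (3 × 0.4).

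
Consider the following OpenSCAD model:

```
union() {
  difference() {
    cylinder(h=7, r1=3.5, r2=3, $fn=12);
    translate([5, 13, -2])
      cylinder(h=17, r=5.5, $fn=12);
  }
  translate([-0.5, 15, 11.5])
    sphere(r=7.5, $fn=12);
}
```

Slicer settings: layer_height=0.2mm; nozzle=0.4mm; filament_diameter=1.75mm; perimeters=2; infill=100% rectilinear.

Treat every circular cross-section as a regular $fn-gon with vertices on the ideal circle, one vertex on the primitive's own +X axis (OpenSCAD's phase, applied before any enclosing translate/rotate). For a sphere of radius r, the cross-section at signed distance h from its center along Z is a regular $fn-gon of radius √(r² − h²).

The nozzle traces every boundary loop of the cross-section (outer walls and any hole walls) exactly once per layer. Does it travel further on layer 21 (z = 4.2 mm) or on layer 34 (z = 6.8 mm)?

layer 34 (z = 6.8 mm)

Layer 21 (z = 4.2): the cone: at t=0.600 of its height the radius interpolates to r₁+(r₂−r₁)t = 3.200, giving a regular 12-gon of that circumradius (perimeter = 2·12·3.200·sin(180°/12) = 19.88 mm); the cylinder at (5, 13): section is a regular 12-gon, circumradius r=5.5 (perimeter = 2·12·5.500·sin(180°/12) = 34.16 mm); Taking the first minus the rest: starting from the cone, the r=5.5 cylinder at (5, 13) misses the remaining region (no effect) — boundary = 19.88 mm; the r=7.5 sphere at (-0.5, 15) contributes a regular 12-gon of circumradius √(7.5²−7.3²) = 1.720 (perimeter = 2·12·1.720·sin(180°/12) = 10.69 mm); Merging all regions: the 2 present regions are separate (no shared area or edge), so areas and boundary lengths simply add and each stays a separate island — boundary = 30.56 mm. So its perimeter = 30.56 mm. Layer 34 (z = 6.8): the cone contributes a regular 12-gon of circumradius 3.014 (interpolated between r1=3.5 and r2=3 at t=0.971) (perimeter = 2·12·3.014·sin(180°/12) = 18.72 mm); the r=5.5 cylinder at (5, 13) gives a regular 12-gon of circumradius 5.5 (constant along its height) (perimeter = 2·12·5.500·sin(180°/12) = 34.16 mm); Taking the first minus the rest: starting from the cone, the r=5.5 cylinder at (5, 13) misses the remaining region (no effect) — boundary = 18.72 mm; the r=7.5 sphere at (-0.5, 15) slices to a regular 12-gon of circumradius 5.845 (√(r²−h²) with h=4.7 from center) (perimeter = 2·12·5.845·sin(180°/12) = 36.30 mm); Merging all regions: the 2 present regions are separate (no shared area or edge), so areas and boundary lengths simply add and each stays a separate island — boundary = 55.03 mm. So its perimeter = 55.03 mm. Layer 34 is larger (55.03 vs 30.56 mm).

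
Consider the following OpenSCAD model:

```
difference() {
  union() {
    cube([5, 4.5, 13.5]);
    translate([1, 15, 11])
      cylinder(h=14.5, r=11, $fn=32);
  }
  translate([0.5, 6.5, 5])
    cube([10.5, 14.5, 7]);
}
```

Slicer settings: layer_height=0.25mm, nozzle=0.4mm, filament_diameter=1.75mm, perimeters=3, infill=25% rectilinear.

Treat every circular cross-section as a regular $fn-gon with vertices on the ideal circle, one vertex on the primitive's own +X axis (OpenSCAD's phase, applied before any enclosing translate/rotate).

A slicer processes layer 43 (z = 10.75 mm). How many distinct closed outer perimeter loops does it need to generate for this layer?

1

At z = 10.75 mm: the cube is present — its section is the full 5×4.5 rectangle; the cylinder at (1, 15) is absent (z outside [11, 25.5]); Combining (union): only the 5×4.5 cube is present, so the union is just that shape — 1 connected region; the 10.5×14.5 cube at (0.5, 6.5) contributes its full rectangle; Subtracting the remaining from the first: starting from that combined region, the 10.5×14.5 cube at (0.5, 6.5) misses the remaining region (no effect) — 1 connected region. The result has 1 disconnected region.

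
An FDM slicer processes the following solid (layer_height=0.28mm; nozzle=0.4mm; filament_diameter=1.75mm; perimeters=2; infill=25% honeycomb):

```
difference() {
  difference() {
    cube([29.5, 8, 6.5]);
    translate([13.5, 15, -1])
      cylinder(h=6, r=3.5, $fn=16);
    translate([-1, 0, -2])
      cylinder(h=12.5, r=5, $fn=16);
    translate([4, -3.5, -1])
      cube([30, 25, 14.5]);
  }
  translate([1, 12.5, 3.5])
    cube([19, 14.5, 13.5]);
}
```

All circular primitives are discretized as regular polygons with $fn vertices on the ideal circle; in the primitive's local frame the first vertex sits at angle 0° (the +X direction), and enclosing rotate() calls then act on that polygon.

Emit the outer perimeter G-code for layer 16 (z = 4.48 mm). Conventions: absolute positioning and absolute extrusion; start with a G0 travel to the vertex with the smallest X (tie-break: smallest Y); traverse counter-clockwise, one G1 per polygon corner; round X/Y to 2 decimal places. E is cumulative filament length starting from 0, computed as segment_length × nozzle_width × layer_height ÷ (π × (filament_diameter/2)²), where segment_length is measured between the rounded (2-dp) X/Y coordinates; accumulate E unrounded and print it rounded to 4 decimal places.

At z = 4.48 mm: the 29.5×8 cube contributes its full rectangle; the cylinder at (13.5, 15): section is a regular 16-gon, circumradius r=3.5; the r=5 cylinder at (-1, 0) contributes a regular 16-gon of circumradius 5; the 30×25 cube at (4, -3.5) contributes its full rectangle; Subtracting the remaining from the first: starting from the 29.5×8 cube, the r=3.5 cylinder at (13.5, 15) misses the remaining region (no effect); the r=5 cylinder at (-1, 0) partially overlaps it — only the 14.23 mm² overlap (of its 76.54 mm²) is removed, clipping the outline; the 30×25 cube at (4, -3.5) partially overlaps it — only the 204.00 mm² overlap (of its 750.00 mm²) is removed, clipping the outline — 1 connected region; the 19×14.5 cube at (1, 12.5) contributes its full rectangle; Subtracting the remaining from the first: starting from that combined region, the 19×14.5 cube at (1, 12.5) misses the remaining region (no effect) — 1 connected region. The outline is a single polygon with 7 vertices. Extrusion per mm of travel: 0.4 × 0.28 / (π × 0.875²) = 0.046564. Accumulating E over each segment gives final E = 1.0237.

G0 X0.00 Y4.80 Z4.48
G1 X0.91 Y4.62 E0.0432
G1 X2.54 Y3.54 E0.1342
G1 X3.62 Y1.91 E0.2253
G1 X4.00 Y0.00 E0.3160
G1 X4.00 Y8.00 E0.6885
G1 X0.00 Y8.00 E0.8747
G1 X0.00 Y4.80 E1.0237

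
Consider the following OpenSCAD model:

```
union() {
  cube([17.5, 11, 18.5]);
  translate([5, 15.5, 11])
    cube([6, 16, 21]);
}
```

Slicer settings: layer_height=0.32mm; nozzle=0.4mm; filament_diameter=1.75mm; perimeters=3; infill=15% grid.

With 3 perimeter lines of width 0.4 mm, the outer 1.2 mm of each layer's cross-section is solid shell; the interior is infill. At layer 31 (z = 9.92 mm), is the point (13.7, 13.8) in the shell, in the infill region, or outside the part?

outside

At z = 9.92 mm: the cube is present — its section is the full 17.5×11 rectangle; the cube at (5, 15.5) is not intersected at this z (z outside [11, 32]); Merging all regions: only the 17.5×11 cube is present, so the union is just that shape — 1 connected region. Overall, the cross-section is a single solid region. The nearest boundary edge runs (17.50, 11.00)→(0.00, 11.00); distance from the point to it = 2.80 mm. The point is not inside any of the regions above, so it lies outside the cross-section (2.80 mm from the nearest boundary).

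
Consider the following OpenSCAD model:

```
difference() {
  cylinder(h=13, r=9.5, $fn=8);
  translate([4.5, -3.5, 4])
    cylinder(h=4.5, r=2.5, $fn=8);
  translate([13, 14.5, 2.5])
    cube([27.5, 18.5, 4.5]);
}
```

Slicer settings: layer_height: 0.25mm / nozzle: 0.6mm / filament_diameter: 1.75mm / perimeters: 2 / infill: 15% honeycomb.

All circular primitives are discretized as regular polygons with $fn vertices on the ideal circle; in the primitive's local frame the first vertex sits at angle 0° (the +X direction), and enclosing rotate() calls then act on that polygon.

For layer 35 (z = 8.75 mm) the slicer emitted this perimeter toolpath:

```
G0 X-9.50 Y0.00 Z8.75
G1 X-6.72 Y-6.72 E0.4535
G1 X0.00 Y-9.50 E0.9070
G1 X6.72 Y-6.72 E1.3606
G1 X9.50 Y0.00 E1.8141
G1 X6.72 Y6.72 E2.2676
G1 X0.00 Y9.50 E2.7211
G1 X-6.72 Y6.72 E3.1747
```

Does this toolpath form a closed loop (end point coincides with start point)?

no

Start point (G0): (-9.50, 0.00). End point (last G1): the path does not return to the start — open.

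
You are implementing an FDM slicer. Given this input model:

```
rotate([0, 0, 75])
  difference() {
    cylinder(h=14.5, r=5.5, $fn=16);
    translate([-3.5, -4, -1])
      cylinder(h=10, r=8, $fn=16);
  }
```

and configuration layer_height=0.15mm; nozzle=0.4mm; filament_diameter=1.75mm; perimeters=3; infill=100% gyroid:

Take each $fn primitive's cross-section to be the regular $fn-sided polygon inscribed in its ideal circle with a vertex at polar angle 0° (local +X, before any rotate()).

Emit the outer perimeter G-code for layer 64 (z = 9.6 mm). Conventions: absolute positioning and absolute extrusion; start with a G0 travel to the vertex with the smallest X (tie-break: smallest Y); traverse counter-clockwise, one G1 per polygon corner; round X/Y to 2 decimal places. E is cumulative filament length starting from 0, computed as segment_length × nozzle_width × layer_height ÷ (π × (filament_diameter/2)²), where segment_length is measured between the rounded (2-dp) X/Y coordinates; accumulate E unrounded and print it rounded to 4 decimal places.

G0 X-5.45 Y-0.72 Z9.60
G1 X-4.76 Y-2.75 E0.0535
G1 X-3.35 Y-4.36 E0.1069
G1 X-1.42 Y-5.31 E0.1605
G1 X0.72 Y-5.45 E0.2140
G1 X2.75 Y-4.76 E0.2675
G1 X4.36 Y-3.35 E0.3209
G1 X5.31 Y-1.42 E0.3746
G1 X5.45 Y0.72 E0.4281
G1 X4.76 Y2.75 E0.4815
G1 X3.35 Y4.36 E0.5349
G1 X1.42 Y5.31 E0.5886
G1 X-0.72 Y5.45 E0.6421
G1 X-2.75 Y4.76 E0.6956
G1 X-4.36 Y3.35 E0.7490
G1 X-5.31 Y1.42 E0.8026
G1 X-5.45 Y-0.72 E0.8561

At z = 9.6 mm: the cylinder: section is a regular 16-gon, circumradius r=5.5; the cylinder at (-3.5, -4) is not intersected at this z (z outside [-1, 9]); Taking the first minus the rest: none of the subtracted shapes is present at this height, so the r=5.5 cylinder is unchanged — 1 connected region; (whole slice rotated 75° about Z — lengths, areas and connectivity unchanged). The outline is a single polygon with 16 vertices. Extrusion per mm of travel: 0.4 × 0.15 / (π × 0.875²) = 0.024945. Accumulating E over each segment gives final E = 0.8561.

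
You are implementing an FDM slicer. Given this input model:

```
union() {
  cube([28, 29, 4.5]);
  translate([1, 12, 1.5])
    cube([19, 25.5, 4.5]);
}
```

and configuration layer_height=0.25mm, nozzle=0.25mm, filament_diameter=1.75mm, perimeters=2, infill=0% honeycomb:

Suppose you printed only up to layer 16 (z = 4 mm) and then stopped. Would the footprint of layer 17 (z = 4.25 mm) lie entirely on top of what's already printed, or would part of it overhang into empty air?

entirely on top

Compare the two slices. At z = 4: the cube (footprint 28×29) is included at this height (area 812.00 mm²); the cube at (1, 12) is present — its section is the full 19×25.5 rectangle (area 484.50 mm²); Merging all regions: the regions partially overlap — summed areas 1296.50 mm² minus the doubly-counted overlap 323.00 mm² gives 973.50 mm² — area = 973.50 mm². At z = 4.25: the cube is present — its section is the full 28×29 rectangle (area 812.00 mm²); the cube at (1, 12) is present — its section is the full 19×25.5 rectangle (area 484.50 mm²); Merging all regions: the regions partially overlap — summed areas 1296.50 mm² minus the doubly-counted overlap 323.00 mm² gives 973.50 mm² — area = 973.50 mm². Checking containment: the cross-section at z = 4.25 is a subset of the cross-section at z = 4.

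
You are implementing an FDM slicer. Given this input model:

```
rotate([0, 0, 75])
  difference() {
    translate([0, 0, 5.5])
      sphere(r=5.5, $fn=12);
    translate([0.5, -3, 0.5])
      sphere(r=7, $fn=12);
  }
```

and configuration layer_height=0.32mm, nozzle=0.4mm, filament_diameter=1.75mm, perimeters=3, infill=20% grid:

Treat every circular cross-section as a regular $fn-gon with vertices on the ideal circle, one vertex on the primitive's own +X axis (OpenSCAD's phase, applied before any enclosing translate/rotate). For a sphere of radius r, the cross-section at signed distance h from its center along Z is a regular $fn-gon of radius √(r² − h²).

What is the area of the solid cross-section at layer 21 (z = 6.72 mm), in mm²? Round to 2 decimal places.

59.33 mm²

At z = 6.72 mm: the sphere: section is a regular 12-gon, circumradius = √(r²−h²) = √(5.5²−1.22²) = 5.363 (area = (12/2)·5.363²·sin(360°/12) = 86.28 mm²); the r=7 sphere at (0.5, -3) slices to a regular 12-gon of circumradius 3.211 (√(r²−h²) with h=6.22 from center) (area = (12/2)·3.211²·sin(360°/12) = 30.93 mm²); Subtracting the remaining from the first: starting from the r=5.5 sphere (86.28 mm²), the r=7 sphere at (0.5, -3) partially overlaps it — only the 26.96 mm² overlap (of its 30.93 mm²) is removed, clipping the outline — area = 59.33 mm²; (whole slice rotated 75° about Z — lengths, areas and connectivity unchanged). Overall, the cross-section is a single solid region. Net area = 59.33 mm².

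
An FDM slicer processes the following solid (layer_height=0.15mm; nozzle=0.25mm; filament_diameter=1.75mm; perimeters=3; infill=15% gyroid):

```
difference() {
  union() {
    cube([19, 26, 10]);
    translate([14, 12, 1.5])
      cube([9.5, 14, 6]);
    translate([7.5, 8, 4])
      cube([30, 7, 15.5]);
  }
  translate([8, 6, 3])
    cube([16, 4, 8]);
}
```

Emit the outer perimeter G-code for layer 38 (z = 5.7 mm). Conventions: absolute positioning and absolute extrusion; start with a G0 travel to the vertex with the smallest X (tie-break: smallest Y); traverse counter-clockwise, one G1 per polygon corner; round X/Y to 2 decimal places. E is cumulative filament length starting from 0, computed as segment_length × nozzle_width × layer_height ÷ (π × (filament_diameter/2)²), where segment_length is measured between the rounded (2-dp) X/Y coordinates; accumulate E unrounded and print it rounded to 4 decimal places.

G0 X0.00 Y0.00 Z5.70
G1 X19.00 Y0.00 E0.2962
G1 X19.00 Y6.00 E0.3898
G1 X8.00 Y6.00 E0.5613
G1 X8.00 Y10.00 E0.6236
G1 X24.00 Y10.00 E0.8731
G1 X24.00 Y8.00 E0.9043
G1 X37.50 Y8.00 E1.1147
G1 X37.50 Y15.00 E1.2239
G1 X23.50 Y15.00 E1.4421
G1 X23.50 Y26.00 E1.6136
G1 X0.00 Y26.00 E1.9800
G1 X0.00 Y0.00 E2.3854

At z = 5.7 mm: the 19×26 cube contributes its full rectangle; the cube at (14, 12) is present — its section is the full 9.5×14 rectangle; the cube at (7.5, 8) (footprint 30×7) is included at this height; Taking the union: the regions partially overlap (shared area 164.00 mm²), so overlapping operands fuse into one piece — 1 connected region; the cube at (8, 6) (footprint 16×4) is included at this height; Subtracting the remaining from the first: starting from the result so far, the 16×4 cube at (8, 6) partially overlaps it — only the 54.00 mm² overlap (of its 64.00 mm²) is removed, clipping the outline — 1 connected region. The outline is a single polygon with 12 vertices. Extrusion per mm of travel: 0.25 × 0.15 / (π × 0.875²) = 0.015591. Accumulating E over each segment gives final E = 2.3854.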